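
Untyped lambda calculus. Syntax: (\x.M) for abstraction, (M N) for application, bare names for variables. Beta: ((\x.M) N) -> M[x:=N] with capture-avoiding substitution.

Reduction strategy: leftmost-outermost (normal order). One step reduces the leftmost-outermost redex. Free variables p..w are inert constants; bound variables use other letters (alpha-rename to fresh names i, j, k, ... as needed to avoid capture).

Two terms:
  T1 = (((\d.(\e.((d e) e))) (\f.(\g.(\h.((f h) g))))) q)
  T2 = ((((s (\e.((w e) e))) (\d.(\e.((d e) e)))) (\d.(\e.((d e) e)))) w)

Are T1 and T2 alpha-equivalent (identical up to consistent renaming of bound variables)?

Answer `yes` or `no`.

Term 1: (((\d.(\e.((d e) e))) (\f.(\g.(\h.((f h) g))))) q)
Term 2: ((((s (\e.((w e) e))) (\d.(\e.((d e) e)))) (\d.(\e.((d e) e)))) w)
Alpha-equivalence: compare structure up to binder renaming.
Result: False

Answer: no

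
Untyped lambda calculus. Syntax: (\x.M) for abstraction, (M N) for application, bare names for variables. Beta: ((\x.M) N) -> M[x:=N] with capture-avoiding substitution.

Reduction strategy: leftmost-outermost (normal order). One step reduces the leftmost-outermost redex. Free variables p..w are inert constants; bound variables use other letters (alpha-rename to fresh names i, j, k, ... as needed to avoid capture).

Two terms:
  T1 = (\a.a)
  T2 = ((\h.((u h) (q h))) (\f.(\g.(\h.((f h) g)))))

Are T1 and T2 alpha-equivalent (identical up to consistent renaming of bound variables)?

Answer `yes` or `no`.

Term 1: (\a.a)
Term 2: ((\h.((u h) (q h))) (\f.(\g.(\h.((f h) g)))))
Alpha-equivalence: compare structure up to binder renaming.
Result: False

Answer: no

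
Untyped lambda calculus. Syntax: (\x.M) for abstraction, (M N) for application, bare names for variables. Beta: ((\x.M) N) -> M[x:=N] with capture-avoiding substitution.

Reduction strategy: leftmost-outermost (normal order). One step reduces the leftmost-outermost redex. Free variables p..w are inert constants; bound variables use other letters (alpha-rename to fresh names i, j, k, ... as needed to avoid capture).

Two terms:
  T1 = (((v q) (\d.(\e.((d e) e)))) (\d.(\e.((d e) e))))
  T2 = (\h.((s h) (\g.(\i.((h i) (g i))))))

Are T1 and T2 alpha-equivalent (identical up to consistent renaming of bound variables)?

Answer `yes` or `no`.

Term 1: (((v q) (\d.(\e.((d e) e)))) (\d.(\e.((d e) e))))
Term 2: (\h.((s h) (\g.(\i.((h i) (g i))))))
Alpha-equivalence: compare structure up to binder renaming.
Result: False

Answer: no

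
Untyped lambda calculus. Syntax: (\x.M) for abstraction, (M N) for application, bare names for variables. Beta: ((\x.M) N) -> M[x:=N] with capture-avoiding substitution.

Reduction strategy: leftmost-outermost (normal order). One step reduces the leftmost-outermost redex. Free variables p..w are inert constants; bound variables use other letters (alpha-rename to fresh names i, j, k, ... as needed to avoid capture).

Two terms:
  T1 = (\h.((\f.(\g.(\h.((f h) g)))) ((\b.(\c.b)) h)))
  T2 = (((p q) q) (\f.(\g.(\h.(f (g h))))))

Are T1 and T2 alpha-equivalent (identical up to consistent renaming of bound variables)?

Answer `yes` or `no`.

Answer: no

Derivation:
Term 1: (\h.((\f.(\g.(\h.((f h) g)))) ((\b.(\c.b)) h)))
Term 2: (((p q) q) (\f.(\g.(\h.(f (g h))))))
Alpha-equivalence: compare structure up to binder renaming.
Result: False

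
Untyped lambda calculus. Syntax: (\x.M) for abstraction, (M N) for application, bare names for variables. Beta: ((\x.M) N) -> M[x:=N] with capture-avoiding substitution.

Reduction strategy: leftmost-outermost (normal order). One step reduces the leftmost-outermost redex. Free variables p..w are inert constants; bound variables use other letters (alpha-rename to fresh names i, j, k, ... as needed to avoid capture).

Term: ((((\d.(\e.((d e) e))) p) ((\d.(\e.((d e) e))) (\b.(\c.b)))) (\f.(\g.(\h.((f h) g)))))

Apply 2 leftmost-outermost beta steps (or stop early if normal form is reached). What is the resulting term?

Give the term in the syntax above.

Step 0: ((((\d.(\e.((d e) e))) p) ((\d.(\e.((d e) e))) (\b.(\c.b)))) (\f.(\g.(\h.((f h) g)))))
Step 1: (((\e.((p e) e)) ((\d.(\e.((d e) e))) (\b.(\c.b)))) (\f.(\g.(\h.((f h) g)))))
Step 2: (((p ((\d.(\e.((d e) e))) (\b.(\c.b)))) ((\d.(\e.((d e) e))) (\b.(\c.b)))) (\f.(\g.(\h.((f h) g)))))

Answer: (((p ((\d.(\e.((d e) e))) (\b.(\c.b)))) ((\d.(\e.((d e) e))) (\b.(\c.b)))) (\f.(\g.(\h.((f h) g)))))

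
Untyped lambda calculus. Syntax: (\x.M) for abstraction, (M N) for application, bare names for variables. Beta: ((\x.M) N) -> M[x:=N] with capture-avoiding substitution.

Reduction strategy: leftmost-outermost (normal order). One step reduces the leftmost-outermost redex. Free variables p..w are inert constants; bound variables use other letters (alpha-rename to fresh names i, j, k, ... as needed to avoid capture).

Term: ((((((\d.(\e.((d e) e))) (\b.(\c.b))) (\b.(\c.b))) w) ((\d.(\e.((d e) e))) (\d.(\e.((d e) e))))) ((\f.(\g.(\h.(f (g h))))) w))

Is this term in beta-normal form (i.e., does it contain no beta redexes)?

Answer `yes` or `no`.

Term: ((((((\d.(\e.((d e) e))) (\b.(\c.b))) (\b.(\c.b))) w) ((\d.(\e.((d e) e))) (\d.(\e.((d e) e))))) ((\f.(\g.(\h.(f (g h))))) w))
Found 3 beta redex(es).

Answer: no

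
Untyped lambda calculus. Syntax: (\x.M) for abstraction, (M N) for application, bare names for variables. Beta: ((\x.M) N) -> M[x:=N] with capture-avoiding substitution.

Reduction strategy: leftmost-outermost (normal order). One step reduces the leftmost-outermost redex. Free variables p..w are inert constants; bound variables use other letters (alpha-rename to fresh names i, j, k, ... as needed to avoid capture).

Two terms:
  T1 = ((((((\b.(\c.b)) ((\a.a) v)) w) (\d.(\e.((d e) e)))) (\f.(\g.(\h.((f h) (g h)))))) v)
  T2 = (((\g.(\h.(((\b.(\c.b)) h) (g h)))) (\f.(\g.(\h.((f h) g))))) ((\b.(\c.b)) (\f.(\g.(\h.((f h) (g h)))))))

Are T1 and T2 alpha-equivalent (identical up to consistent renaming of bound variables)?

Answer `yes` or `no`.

Term 1: ((((((\b.(\c.b)) ((\a.a) v)) w) (\d.(\e.((d e) e)))) (\f.(\g.(\h.((f h) (g h)))))) v)
Term 2: (((\g.(\h.(((\b.(\c.b)) h) (g h)))) (\f.(\g.(\h.((f h) g))))) ((\b.(\c.b)) (\f.(\g.(\h.((f h) (g h)))))))
Alpha-equivalence: compare structure up to binder renaming.
Result: False

Answer: no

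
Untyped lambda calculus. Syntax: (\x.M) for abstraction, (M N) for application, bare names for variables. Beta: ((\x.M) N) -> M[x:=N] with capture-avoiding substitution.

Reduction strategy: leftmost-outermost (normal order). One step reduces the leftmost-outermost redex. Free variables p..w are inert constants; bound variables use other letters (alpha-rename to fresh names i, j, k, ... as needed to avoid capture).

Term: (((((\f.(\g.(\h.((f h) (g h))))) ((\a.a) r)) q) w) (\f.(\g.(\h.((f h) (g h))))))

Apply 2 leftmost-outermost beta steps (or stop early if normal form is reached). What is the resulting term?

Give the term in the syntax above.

Answer: (((\h.((((\a.a) r) h) (q h))) w) (\f.(\g.(\h.((f h) (g h))))))

Derivation:
Step 0: (((((\f.(\g.(\h.((f h) (g h))))) ((\a.a) r)) q) w) (\f.(\g.(\h.((f h) (g h))))))
Step 1: ((((\g.(\h.((((\a.a) r) h) (g h)))) q) w) (\f.(\g.(\h.((f h) (g h))))))
Step 2: (((\h.((((\a.a) r) h) (q h))) w) (\f.(\g.(\h.((f h) (g h))))))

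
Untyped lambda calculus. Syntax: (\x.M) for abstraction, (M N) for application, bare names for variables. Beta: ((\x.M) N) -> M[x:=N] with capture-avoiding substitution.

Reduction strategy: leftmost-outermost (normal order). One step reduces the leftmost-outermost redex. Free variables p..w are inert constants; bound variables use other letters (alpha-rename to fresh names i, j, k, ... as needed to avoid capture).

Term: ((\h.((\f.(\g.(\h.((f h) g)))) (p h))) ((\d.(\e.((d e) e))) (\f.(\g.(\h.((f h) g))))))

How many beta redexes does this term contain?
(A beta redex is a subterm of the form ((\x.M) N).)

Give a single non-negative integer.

Answer: 3

Derivation:
Term: ((\h.((\f.(\g.(\h.((f h) g)))) (p h))) ((\d.(\e.((d e) e))) (\f.(\g.(\h.((f h) g))))))
  Redex: ((\h.((\f.(\g.(\h.((f h) g)))) (p h))) ((\d.(\e.((d e) e))) (\f.(\g.(\h.((f h) g))))))
  Redex: ((\f.(\g.(\h.((f h) g)))) (p h))
  Redex: ((\d.(\e.((d e) e))) (\f.(\g.(\h.((f h) g)))))
Total redexes: 3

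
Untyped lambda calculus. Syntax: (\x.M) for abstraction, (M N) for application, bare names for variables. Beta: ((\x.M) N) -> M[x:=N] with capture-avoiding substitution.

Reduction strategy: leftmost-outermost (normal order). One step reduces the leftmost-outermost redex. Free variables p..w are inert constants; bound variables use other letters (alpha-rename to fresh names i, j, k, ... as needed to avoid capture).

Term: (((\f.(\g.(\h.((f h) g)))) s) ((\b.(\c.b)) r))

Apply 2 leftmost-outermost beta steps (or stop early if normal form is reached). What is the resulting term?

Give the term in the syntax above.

Step 0: (((\f.(\g.(\h.((f h) g)))) s) ((\b.(\c.b)) r))
Step 1: ((\g.(\h.((s h) g))) ((\b.(\c.b)) r))
Step 2: (\h.((s h) ((\b.(\c.b)) r)))

Answer: (\h.((s h) ((\b.(\c.b)) r)))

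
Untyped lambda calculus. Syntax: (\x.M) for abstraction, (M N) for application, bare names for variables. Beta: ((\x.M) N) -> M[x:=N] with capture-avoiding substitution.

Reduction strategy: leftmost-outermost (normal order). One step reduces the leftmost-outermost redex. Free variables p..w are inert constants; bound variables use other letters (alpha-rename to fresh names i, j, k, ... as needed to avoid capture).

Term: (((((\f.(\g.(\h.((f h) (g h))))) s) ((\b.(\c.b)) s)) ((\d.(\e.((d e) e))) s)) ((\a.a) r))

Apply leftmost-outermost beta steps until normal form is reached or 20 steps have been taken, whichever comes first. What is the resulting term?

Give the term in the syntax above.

Answer: (((s (\e.((s e) e))) s) r)

Derivation:
Step 0: (((((\f.(\g.(\h.((f h) (g h))))) s) ((\b.(\c.b)) s)) ((\d.(\e.((d e) e))) s)) ((\a.a) r))
Step 1: ((((\g.(\h.((s h) (g h)))) ((\b.(\c.b)) s)) ((\d.(\e.((d e) e))) s)) ((\a.a) r))
Step 2: (((\h.((s h) (((\b.(\c.b)) s) h))) ((\d.(\e.((d e) e))) s)) ((\a.a) r))
Step 3: (((s ((\d.(\e.((d e) e))) s)) (((\b.(\c.b)) s) ((\d.(\e.((d e) e))) s))) ((\a.a) r))
Step 4: (((s (\e.((s e) e))) (((\b.(\c.b)) s) ((\d.(\e.((d e) e))) s))) ((\a.a) r))
Step 5: (((s (\e.((s e) e))) ((\c.s) ((\d.(\e.((d e) e))) s))) ((\a.a) r))
Step 6: (((s (\e.((s e) e))) s) ((\a.a) r))
Step 7: (((s (\e.((s e) e))) s) r)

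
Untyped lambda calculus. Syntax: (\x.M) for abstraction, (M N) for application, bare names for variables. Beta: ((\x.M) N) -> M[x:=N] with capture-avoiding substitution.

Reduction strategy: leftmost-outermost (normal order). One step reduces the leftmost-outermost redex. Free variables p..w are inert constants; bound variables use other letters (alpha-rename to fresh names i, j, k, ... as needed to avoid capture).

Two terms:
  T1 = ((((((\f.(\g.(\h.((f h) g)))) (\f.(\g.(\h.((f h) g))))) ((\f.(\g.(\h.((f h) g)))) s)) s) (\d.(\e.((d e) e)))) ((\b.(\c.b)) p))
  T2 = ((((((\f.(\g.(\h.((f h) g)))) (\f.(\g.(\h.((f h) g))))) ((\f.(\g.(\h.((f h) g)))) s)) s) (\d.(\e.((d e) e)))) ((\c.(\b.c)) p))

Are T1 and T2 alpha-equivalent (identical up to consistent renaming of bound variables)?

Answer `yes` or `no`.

Answer: yes

Derivation:
Term 1: ((((((\f.(\g.(\h.((f h) g)))) (\f.(\g.(\h.((f h) g))))) ((\f.(\g.(\h.((f h) g)))) s)) s) (\d.(\e.((d e) e)))) ((\b.(\c.b)) p))
Term 2: ((((((\f.(\g.(\h.((f h) g)))) (\f.(\g.(\h.((f h) g))))) ((\f.(\g.(\h.((f h) g)))) s)) s) (\d.(\e.((d e) e)))) ((\c.(\b.c)) p))
Alpha-equivalence: compare structure up to binder renaming.
Result: True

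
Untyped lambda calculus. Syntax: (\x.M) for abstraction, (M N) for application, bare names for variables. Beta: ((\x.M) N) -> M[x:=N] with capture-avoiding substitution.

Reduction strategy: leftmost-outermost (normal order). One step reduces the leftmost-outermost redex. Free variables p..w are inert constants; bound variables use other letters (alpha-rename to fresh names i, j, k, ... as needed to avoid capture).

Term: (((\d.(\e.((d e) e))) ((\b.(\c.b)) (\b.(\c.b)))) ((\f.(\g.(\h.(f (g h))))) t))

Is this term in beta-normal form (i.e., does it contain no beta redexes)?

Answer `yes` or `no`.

Answer: no

Derivation:
Term: (((\d.(\e.((d e) e))) ((\b.(\c.b)) (\b.(\c.b)))) ((\f.(\g.(\h.(f (g h))))) t))
Found 3 beta redex(es).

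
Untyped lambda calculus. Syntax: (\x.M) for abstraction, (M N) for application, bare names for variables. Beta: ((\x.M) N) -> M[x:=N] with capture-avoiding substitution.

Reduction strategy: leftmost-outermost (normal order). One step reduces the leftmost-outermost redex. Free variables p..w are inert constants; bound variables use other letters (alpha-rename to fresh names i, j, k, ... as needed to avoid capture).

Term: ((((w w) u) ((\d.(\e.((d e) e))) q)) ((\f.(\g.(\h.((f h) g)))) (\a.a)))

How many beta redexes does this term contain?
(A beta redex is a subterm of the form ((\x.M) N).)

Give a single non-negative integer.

Term: ((((w w) u) ((\d.(\e.((d e) e))) q)) ((\f.(\g.(\h.((f h) g)))) (\a.a)))
  Redex: ((\d.(\e.((d e) e))) q)
  Redex: ((\f.(\g.(\h.((f h) g)))) (\a.a))
Total redexes: 2

Answer: 2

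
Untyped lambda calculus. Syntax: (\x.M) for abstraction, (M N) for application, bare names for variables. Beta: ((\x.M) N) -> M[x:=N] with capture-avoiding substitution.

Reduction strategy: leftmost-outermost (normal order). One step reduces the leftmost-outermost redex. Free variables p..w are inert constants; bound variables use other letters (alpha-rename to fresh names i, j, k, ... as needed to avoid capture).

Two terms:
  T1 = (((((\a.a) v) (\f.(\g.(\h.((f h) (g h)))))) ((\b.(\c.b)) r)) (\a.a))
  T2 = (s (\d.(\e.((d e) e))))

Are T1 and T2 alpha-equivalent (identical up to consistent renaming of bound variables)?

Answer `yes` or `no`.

Term 1: (((((\a.a) v) (\f.(\g.(\h.((f h) (g h)))))) ((\b.(\c.b)) r)) (\a.a))
Term 2: (s (\d.(\e.((d e) e))))
Alpha-equivalence: compare structure up to binder renaming.
Result: False

Answer: no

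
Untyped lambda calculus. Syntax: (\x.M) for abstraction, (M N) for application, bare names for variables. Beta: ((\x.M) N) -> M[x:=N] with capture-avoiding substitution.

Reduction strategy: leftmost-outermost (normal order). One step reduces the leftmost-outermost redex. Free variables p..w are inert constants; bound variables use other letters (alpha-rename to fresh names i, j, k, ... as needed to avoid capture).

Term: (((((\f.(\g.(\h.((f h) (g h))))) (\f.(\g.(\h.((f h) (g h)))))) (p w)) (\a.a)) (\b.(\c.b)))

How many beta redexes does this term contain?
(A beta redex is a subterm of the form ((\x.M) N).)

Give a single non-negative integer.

Term: (((((\f.(\g.(\h.((f h) (g h))))) (\f.(\g.(\h.((f h) (g h)))))) (p w)) (\a.a)) (\b.(\c.b)))
  Redex: ((\f.(\g.(\h.((f h) (g h))))) (\f.(\g.(\h.((f h) (g h))))))
Total redexes: 1

Answer: 1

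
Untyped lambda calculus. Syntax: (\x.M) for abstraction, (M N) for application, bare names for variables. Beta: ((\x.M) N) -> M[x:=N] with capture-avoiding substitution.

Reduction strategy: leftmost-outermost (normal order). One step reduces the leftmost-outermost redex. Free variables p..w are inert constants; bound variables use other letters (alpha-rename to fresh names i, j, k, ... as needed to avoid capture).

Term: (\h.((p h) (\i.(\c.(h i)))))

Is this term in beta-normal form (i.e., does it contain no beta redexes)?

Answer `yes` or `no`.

Answer: yes

Derivation:
Term: (\h.((p h) (\i.(\c.(h i)))))
No beta redexes found.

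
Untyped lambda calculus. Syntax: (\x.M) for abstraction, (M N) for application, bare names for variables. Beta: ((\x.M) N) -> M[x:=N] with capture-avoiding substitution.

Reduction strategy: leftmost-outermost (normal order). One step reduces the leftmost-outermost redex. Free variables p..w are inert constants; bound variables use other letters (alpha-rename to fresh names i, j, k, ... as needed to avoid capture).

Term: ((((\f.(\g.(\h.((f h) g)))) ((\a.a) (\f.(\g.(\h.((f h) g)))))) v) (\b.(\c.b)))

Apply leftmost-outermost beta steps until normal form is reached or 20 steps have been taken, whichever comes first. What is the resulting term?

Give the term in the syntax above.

Step 0: ((((\f.(\g.(\h.((f h) g)))) ((\a.a) (\f.(\g.(\h.((f h) g)))))) v) (\b.(\c.b)))
Step 1: (((\g.(\h.((((\a.a) (\f.(\g.(\h.((f h) g))))) h) g))) v) (\b.(\c.b)))
Step 2: ((\h.((((\a.a) (\f.(\g.(\h.((f h) g))))) h) v)) (\b.(\c.b)))
Step 3: ((((\a.a) (\f.(\g.(\h.((f h) g))))) (\b.(\c.b))) v)
Step 4: (((\f.(\g.(\h.((f h) g)))) (\b.(\c.b))) v)
Step 5: ((\g.(\h.(((\b.(\c.b)) h) g))) v)
Step 6: (\h.(((\b.(\c.b)) h) v))
Step 7: (\h.((\c.h) v))
Step 8: (\h.h)

Answer: (\h.h)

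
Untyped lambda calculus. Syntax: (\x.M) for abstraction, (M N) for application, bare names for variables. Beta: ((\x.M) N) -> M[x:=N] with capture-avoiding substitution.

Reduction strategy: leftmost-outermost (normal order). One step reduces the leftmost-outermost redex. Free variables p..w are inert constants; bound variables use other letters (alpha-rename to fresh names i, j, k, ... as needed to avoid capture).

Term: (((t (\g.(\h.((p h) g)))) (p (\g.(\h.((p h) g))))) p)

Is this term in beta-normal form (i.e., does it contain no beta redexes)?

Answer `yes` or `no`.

Answer: yes

Derivation:
Term: (((t (\g.(\h.((p h) g)))) (p (\g.(\h.((p h) g))))) p)
No beta redexes found.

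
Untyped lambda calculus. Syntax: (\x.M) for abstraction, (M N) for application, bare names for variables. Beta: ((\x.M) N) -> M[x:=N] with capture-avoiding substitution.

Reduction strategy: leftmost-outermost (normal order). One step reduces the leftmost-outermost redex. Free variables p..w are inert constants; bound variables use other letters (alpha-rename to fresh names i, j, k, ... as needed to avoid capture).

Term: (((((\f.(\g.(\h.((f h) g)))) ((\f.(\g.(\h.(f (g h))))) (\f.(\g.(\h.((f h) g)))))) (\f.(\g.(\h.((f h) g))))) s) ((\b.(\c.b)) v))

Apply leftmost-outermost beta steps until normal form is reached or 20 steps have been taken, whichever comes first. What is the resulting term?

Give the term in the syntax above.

Answer: (\h.(((s (\f.(\g.(\h.((f h) g))))) h) (\c.v)))

Derivation:
Step 0: (((((\f.(\g.(\h.((f h) g)))) ((\f.(\g.(\h.(f (g h))))) (\f.(\g.(\h.((f h) g)))))) (\f.(\g.(\h.((f h) g))))) s) ((\b.(\c.b)) v))
Step 1: ((((\g.(\h.((((\f.(\g.(\h.(f (g h))))) (\f.(\g.(\h.((f h) g))))) h) g))) (\f.(\g.(\h.((f h) g))))) s) ((\b.(\c.b)) v))
Step 2: (((\h.((((\f.(\g.(\h.(f (g h))))) (\f.(\g.(\h.((f h) g))))) h) (\f.(\g.(\h.((f h) g)))))) s) ((\b.(\c.b)) v))
Step 3: (((((\f.(\g.(\h.(f (g h))))) (\f.(\g.(\h.((f h) g))))) s) (\f.(\g.(\h.((f h) g))))) ((\b.(\c.b)) v))
Step 4: ((((\g.(\h.((\f.(\g.(\h.((f h) g)))) (g h)))) s) (\f.(\g.(\h.((f h) g))))) ((\b.(\c.b)) v))
Step 5: (((\h.((\f.(\g.(\h.((f h) g)))) (s h))) (\f.(\g.(\h.((f h) g))))) ((\b.(\c.b)) v))
Step 6: (((\f.(\g.(\h.((f h) g)))) (s (\f.(\g.(\h.((f h) g)))))) ((\b.(\c.b)) v))
Step 7: ((\g.(\h.(((s (\f.(\g.(\h.((f h) g))))) h) g))) ((\b.(\c.b)) v))
Step 8: (\h.(((s (\f.(\g.(\h.((f h) g))))) h) ((\b.(\c.b)) v)))
Step 9: (\h.(((s (\f.(\g.(\h.((f h) g))))) h) (\c.v)))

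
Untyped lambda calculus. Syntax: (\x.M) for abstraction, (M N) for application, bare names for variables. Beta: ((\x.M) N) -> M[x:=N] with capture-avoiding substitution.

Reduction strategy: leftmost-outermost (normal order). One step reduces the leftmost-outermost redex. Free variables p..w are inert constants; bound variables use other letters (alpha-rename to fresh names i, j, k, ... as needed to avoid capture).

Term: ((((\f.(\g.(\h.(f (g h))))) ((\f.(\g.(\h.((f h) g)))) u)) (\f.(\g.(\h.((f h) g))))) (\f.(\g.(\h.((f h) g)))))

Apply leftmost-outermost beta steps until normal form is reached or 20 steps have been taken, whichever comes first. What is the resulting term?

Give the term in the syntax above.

Step 0: ((((\f.(\g.(\h.(f (g h))))) ((\f.(\g.(\h.((f h) g)))) u)) (\f.(\g.(\h.((f h) g))))) (\f.(\g.(\h.((f h) g)))))
Step 1: (((\g.(\h.(((\f.(\g.(\h.((f h) g)))) u) (g h)))) (\f.(\g.(\h.((f h) g))))) (\f.(\g.(\h.((f h) g)))))
Step 2: ((\h.(((\f.(\g.(\h.((f h) g)))) u) ((\f.(\g.(\h.((f h) g)))) h))) (\f.(\g.(\h.((f h) g)))))
Step 3: (((\f.(\g.(\h.((f h) g)))) u) ((\f.(\g.(\h.((f h) g)))) (\f.(\g.(\h.((f h) g))))))
Step 4: ((\g.(\h.((u h) g))) ((\f.(\g.(\h.((f h) g)))) (\f.(\g.(\h.((f h) g))))))
Step 5: (\h.((u h) ((\f.(\g.(\h.((f h) g)))) (\f.(\g.(\h.((f h) g)))))))
Step 6: (\h.((u h) (\g.(\h.(((\f.(\g.(\h.((f h) g)))) h) g)))))
Step 7: (\h.((u h) (\g.(\h.((\g.(\i.((h i) g))) g)))))
Step 8: (\h.((u h) (\g.(\h.(\i.((h i) g))))))

Answer: (\h.((u h) (\g.(\h.(\i.((h i) g))))))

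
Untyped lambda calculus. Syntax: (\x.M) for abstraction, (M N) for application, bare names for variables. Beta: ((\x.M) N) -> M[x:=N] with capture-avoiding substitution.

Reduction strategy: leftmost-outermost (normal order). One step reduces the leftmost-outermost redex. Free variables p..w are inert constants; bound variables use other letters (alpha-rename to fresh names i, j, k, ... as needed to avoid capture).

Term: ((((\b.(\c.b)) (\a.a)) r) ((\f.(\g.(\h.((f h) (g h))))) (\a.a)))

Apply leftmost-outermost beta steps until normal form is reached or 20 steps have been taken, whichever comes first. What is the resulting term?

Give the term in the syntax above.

Step 0: ((((\b.(\c.b)) (\a.a)) r) ((\f.(\g.(\h.((f h) (g h))))) (\a.a)))
Step 1: (((\c.(\a.a)) r) ((\f.(\g.(\h.((f h) (g h))))) (\a.a)))
Step 2: ((\a.a) ((\f.(\g.(\h.((f h) (g h))))) (\a.a)))
Step 3: ((\f.(\g.(\h.((f h) (g h))))) (\a.a))
Step 4: (\g.(\h.(((\a.a) h) (g h))))
Step 5: (\g.(\h.(h (g h))))

Answer: (\g.(\h.(h (g h))))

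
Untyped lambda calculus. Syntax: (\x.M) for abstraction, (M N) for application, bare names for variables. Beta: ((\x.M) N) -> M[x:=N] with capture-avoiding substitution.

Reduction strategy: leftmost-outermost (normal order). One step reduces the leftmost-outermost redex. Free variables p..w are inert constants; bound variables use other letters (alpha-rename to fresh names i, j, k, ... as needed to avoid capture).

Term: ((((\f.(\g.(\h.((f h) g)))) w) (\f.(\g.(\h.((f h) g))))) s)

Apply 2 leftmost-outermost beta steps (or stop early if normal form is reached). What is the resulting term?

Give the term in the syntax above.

Step 0: ((((\f.(\g.(\h.((f h) g)))) w) (\f.(\g.(\h.((f h) g))))) s)
Step 1: (((\g.(\h.((w h) g))) (\f.(\g.(\h.((f h) g))))) s)
Step 2: ((\h.((w h) (\f.(\g.(\h.((f h) g)))))) s)

Answer: ((\h.((w h) (\f.(\g.(\h.((f h) g)))))) s)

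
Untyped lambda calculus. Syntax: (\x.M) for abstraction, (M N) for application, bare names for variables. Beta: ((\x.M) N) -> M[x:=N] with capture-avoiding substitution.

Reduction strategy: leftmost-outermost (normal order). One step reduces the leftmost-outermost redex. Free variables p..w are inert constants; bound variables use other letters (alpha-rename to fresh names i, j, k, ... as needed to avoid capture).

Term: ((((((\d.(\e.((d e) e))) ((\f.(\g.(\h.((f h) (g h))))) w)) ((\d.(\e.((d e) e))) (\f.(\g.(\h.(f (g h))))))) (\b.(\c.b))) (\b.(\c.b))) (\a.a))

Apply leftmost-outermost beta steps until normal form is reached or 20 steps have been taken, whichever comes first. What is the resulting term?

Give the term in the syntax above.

Step 0: ((((((\d.(\e.((d e) e))) ((\f.(\g.(\h.((f h) (g h))))) w)) ((\d.(\e.((d e) e))) (\f.(\g.(\h.(f (g h))))))) (\b.(\c.b))) (\b.(\c.b))) (\a.a))
Step 1: (((((\e.((((\f.(\g.(\h.((f h) (g h))))) w) e) e)) ((\d.(\e.((d e) e))) (\f.(\g.(\h.(f (g h))))))) (\b.(\c.b))) (\b.(\c.b))) (\a.a))
Step 2: (((((((\f.(\g.(\h.((f h) (g h))))) w) ((\d.(\e.((d e) e))) (\f.(\g.(\h.(f (g h))))))) ((\d.(\e.((d e) e))) (\f.(\g.(\h.(f (g h))))))) (\b.(\c.b))) (\b.(\c.b))) (\a.a))
Step 3: ((((((\g.(\h.((w h) (g h)))) ((\d.(\e.((d e) e))) (\f.(\g.(\h.(f (g h))))))) ((\d.(\e.((d e) e))) (\f.(\g.(\h.(f (g h))))))) (\b.(\c.b))) (\b.(\c.b))) (\a.a))
Step 4: (((((\h.((w h) (((\d.(\e.((d e) e))) (\f.(\g.(\h.(f (g h)))))) h))) ((\d.(\e.((d e) e))) (\f.(\g.(\h.(f (g h))))))) (\b.(\c.b))) (\b.(\c.b))) (\a.a))
Step 5: (((((w ((\d.(\e.((d e) e))) (\f.(\g.(\h.(f (g h))))))) (((\d.(\e.((d e) e))) (\f.(\g.(\h.(f (g h)))))) ((\d.(\e.((d e) e))) (\f.(\g.(\h.(f (g h)))))))) (\b.(\c.b))) (\b.(\c.b))) (\a.a))
Step 6: (((((w (\e.(((\f.(\g.(\h.(f (g h))))) e) e))) (((\d.(\e.((d e) e))) (\f.(\g.(\h.(f (g h)))))) ((\d.(\e.((d e) e))) (\f.(\g.(\h.(f (g h)))))))) (\b.(\c.b))) (\b.(\c.b))) (\a.a))
Step 7: (((((w (\e.((\g.(\h.(e (g h)))) e))) (((\d.(\e.((d e) e))) (\f.(\g.(\h.(f (g h)))))) ((\d.(\e.((d e) e))) (\f.(\g.(\h.(f (g h)))))))) (\b.(\c.b))) (\b.(\c.b))) (\a.a))
Step 8: (((((w (\e.(\h.(e (e h))))) (((\d.(\e.((d e) e))) (\f.(\g.(\h.(f (g h)))))) ((\d.(\e.((d e) e))) (\f.(\g.(\h.(f (g h)))))))) (\b.(\c.b))) (\b.(\c.b))) (\a.a))
Step 9: (((((w (\e.(\h.(e (e h))))) ((\e.(((\f.(\g.(\h.(f (g h))))) e) e)) ((\d.(\e.((d e) e))) (\f.(\g.(\h.(f (g h)))))))) (\b.(\c.b))) (\b.(\c.b))) (\a.a))
Step 10: (((((w (\e.(\h.(e (e h))))) (((\f.(\g.(\h.(f (g h))))) ((\d.(\e.((d e) e))) (\f.(\g.(\h.(f (g h))))))) ((\d.(\e.((d e) e))) (\f.(\g.(\h.(f (g h)))))))) (\b.(\c.b))) (\b.(\c.b))) (\a.a))
Step 11: (((((w (\e.(\h.(e (e h))))) ((\g.(\h.(((\d.(\e.((d e) e))) (\f.(\g.(\h.(f (g h)))))) (g h)))) ((\d.(\e.((d e) e))) (\f.(\g.(\h.(f (g h)))))))) (\b.(\c.b))) (\b.(\c.b))) (\a.a))
Step 12: (((((w (\e.(\h.(e (e h))))) (\h.(((\d.(\e.((d e) e))) (\f.(\g.(\h.(f (g h)))))) (((\d.(\e.((d e) e))) (\f.(\g.(\h.(f (g h)))))) h)))) (\b.(\c.b))) (\b.(\c.b))) (\a.a))
Step 13: (((((w (\e.(\h.(e (e h))))) (\h.((\e.(((\f.(\g.(\h.(f (g h))))) e) e)) (((\d.(\e.((d e) e))) (\f.(\g.(\h.(f (g h)))))) h)))) (\b.(\c.b))) (\b.(\c.b))) (\a.a))
Step 14: (((((w (\e.(\h.(e (e h))))) (\h.(((\f.(\g.(\h.(f (g h))))) (((\d.(\e.((d e) e))) (\f.(\g.(\h.(f (g h)))))) h)) (((\d.(\e.((d e) e))) (\f.(\g.(\h.(f (g h)))))) h)))) (\b.(\c.b))) (\b.(\c.b))) (\a.a))
Step 15: (((((w (\e.(\h.(e (e h))))) (\h.((\g.(\i.((((\d.(\e.((d e) e))) (\f.(\g.(\h.(f (g h)))))) h) (g i)))) (((\d.(\e.((d e) e))) (\f.(\g.(\h.(f (g h)))))) h)))) (\b.(\c.b))) (\b.(\c.b))) (\a.a))
Step 16: (((((w (\e.(\h.(e (e h))))) (\h.(\i.((((\d.(\e.((d e) e))) (\f.(\g.(\h.(f (g h)))))) h) ((((\d.(\e.((d e) e))) (\f.(\g.(\h.(f (g h)))))) h) i))))) (\b.(\c.b))) (\b.(\c.b))) (\a.a))
Step 17: (((((w (\e.(\h.(e (e h))))) (\h.(\i.(((\e.(((\f.(\g.(\h.(f (g h))))) e) e)) h) ((((\d.(\e.((d e) e))) (\f.(\g.(\h.(f (g h)))))) h) i))))) (\b.(\c.b))) (\b.(\c.b))) (\a.a))
Step 18: (((((w (\e.(\h.(e (e h))))) (\h.(\i.((((\f.(\g.(\h.(f (g h))))) h) h) ((((\d.(\e.((d e) e))) (\f.(\g.(\h.(f (g h)))))) h) i))))) (\b.(\c.b))) (\b.(\c.b))) (\a.a))
Step 19: (((((w (\e.(\h.(e (e h))))) (\h.(\i.(((\g.(\i.(h (g i)))) h) ((((\d.(\e.((d e) e))) (\f.(\g.(\h.(f (g h)))))) h) i))))) (\b.(\c.b))) (\b.(\c.b))) (\a.a))
Step 20: (((((w (\e.(\h.(e (e h))))) (\h.(\i.((\i.(h (h i))) ((((\d.(\e.((d e) e))) (\f.(\g.(\h.(f (g h)))))) h) i))))) (\b.(\c.b))) (\b.(\c.b))) (\a.a))

Answer: (((((w (\e.(\h.(e (e h))))) (\h.(\i.((\i.(h (h i))) ((((\d.(\e.((d e) e))) (\f.(\g.(\h.(f (g h)))))) h) i))))) (\b.(\c.b))) (\b.(\c.b))) (\a.a))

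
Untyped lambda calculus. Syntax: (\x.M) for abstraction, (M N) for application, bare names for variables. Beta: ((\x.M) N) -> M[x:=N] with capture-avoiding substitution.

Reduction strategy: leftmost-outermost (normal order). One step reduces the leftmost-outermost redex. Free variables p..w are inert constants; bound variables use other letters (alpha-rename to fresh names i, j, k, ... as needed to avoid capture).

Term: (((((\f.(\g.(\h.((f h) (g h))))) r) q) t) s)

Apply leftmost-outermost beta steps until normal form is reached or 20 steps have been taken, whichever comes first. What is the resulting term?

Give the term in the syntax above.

Answer: (((r t) (q t)) s)

Derivation:
Step 0: (((((\f.(\g.(\h.((f h) (g h))))) r) q) t) s)
Step 1: ((((\g.(\h.((r h) (g h)))) q) t) s)
Step 2: (((\h.((r h) (q h))) t) s)
Step 3: (((r t) (q t)) s)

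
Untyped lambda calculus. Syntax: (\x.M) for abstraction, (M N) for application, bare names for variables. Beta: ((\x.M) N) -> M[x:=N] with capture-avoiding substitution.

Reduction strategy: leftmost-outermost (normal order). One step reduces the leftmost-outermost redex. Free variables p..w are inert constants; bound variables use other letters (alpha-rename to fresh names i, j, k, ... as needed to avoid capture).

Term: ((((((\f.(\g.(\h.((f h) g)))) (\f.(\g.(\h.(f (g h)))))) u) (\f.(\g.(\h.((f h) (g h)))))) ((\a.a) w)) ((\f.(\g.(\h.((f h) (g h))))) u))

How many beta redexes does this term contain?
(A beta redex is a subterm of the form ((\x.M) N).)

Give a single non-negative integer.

Answer: 3

Derivation:
Term: ((((((\f.(\g.(\h.((f h) g)))) (\f.(\g.(\h.(f (g h)))))) u) (\f.(\g.(\h.((f h) (g h)))))) ((\a.a) w)) ((\f.(\g.(\h.((f h) (g h))))) u))
  Redex: ((\f.(\g.(\h.((f h) g)))) (\f.(\g.(\h.(f (g h))))))
  Redex: ((\a.a) w)
  Redex: ((\f.(\g.(\h.((f h) (g h))))) u)
Total redexes: 3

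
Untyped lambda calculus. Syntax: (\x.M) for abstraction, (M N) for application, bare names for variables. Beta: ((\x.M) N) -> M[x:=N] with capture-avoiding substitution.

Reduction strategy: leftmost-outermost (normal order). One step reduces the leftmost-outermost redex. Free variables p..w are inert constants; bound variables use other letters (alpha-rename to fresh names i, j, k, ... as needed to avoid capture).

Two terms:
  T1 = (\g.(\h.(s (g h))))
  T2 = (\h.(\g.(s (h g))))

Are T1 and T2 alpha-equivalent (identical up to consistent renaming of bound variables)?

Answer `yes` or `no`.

Term 1: (\g.(\h.(s (g h))))
Term 2: (\h.(\g.(s (h g))))
Alpha-equivalence: compare structure up to binder renaming.
Result: True

Answer: yes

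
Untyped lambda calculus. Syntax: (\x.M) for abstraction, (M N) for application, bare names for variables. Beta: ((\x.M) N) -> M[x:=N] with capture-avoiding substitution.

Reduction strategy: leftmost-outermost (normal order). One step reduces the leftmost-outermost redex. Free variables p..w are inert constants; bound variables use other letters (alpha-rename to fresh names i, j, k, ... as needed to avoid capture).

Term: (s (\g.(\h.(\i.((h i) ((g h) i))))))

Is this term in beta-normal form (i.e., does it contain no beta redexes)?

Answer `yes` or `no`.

Term: (s (\g.(\h.(\i.((h i) ((g h) i))))))
No beta redexes found.

Answer: yes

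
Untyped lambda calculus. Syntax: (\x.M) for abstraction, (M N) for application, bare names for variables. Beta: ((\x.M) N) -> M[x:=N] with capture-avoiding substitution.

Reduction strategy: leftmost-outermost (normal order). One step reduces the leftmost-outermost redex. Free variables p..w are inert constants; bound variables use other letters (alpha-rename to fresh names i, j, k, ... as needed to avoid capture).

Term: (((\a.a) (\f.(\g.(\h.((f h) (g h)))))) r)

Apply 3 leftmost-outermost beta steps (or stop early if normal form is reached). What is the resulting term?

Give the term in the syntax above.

Step 0: (((\a.a) (\f.(\g.(\h.((f h) (g h)))))) r)
Step 1: ((\f.(\g.(\h.((f h) (g h))))) r)
Step 2: (\g.(\h.((r h) (g h))))
Step 3: (normal form reached)

Answer: (\g.(\h.((r h) (g h))))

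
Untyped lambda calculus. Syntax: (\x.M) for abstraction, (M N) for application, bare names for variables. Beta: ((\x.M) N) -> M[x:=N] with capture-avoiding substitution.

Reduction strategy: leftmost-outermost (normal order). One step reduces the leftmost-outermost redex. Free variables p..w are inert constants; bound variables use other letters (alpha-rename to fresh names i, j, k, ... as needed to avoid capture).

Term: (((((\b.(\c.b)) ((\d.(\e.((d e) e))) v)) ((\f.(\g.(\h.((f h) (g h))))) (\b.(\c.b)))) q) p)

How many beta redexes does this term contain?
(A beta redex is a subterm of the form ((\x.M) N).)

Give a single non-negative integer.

Term: (((((\b.(\c.b)) ((\d.(\e.((d e) e))) v)) ((\f.(\g.(\h.((f h) (g h))))) (\b.(\c.b)))) q) p)
  Redex: ((\b.(\c.b)) ((\d.(\e.((d e) e))) v))
  Redex: ((\d.(\e.((d e) e))) v)
  Redex: ((\f.(\g.(\h.((f h) (g h))))) (\b.(\c.b)))
Total redexes: 3

Answer: 3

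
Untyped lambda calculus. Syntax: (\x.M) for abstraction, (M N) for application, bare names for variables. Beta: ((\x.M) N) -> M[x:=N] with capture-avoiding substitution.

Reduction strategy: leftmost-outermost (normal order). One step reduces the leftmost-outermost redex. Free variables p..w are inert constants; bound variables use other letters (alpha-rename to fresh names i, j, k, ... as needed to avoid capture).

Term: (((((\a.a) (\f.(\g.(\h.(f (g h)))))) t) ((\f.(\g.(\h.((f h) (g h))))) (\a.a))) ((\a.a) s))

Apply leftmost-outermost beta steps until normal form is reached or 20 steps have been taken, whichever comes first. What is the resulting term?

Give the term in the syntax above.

Answer: (t (\h.(h (s h))))

Derivation:
Step 0: (((((\a.a) (\f.(\g.(\h.(f (g h)))))) t) ((\f.(\g.(\h.((f h) (g h))))) (\a.a))) ((\a.a) s))
Step 1: ((((\f.(\g.(\h.(f (g h))))) t) ((\f.(\g.(\h.((f h) (g h))))) (\a.a))) ((\a.a) s))
Step 2: (((\g.(\h.(t (g h)))) ((\f.(\g.(\h.((f h) (g h))))) (\a.a))) ((\a.a) s))
Step 3: ((\h.(t (((\f.(\g.(\h.((f h) (g h))))) (\a.a)) h))) ((\a.a) s))
Step 4: (t (((\f.(\g.(\h.((f h) (g h))))) (\a.a)) ((\a.a) s)))
Step 5: (t ((\g.(\h.(((\a.a) h) (g h)))) ((\a.a) s)))
Step 6: (t (\h.(((\a.a) h) (((\a.a) s) h))))
Step 7: (t (\h.(h (((\a.a) s) h))))
Step 8: (t (\h.(h (s h))))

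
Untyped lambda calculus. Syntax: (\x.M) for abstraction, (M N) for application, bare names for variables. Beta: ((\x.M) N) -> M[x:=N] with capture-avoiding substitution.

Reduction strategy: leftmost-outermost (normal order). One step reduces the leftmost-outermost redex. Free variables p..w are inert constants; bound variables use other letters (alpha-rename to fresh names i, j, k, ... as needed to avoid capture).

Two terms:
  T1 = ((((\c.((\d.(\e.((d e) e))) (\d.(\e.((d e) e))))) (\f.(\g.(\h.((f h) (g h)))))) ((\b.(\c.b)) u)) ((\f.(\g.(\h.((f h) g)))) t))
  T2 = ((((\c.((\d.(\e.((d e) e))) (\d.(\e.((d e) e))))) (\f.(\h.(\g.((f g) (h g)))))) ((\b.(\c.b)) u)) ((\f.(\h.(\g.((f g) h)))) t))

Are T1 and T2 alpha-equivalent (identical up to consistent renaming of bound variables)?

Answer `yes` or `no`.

Term 1: ((((\c.((\d.(\e.((d e) e))) (\d.(\e.((d e) e))))) (\f.(\g.(\h.((f h) (g h)))))) ((\b.(\c.b)) u)) ((\f.(\g.(\h.((f h) g)))) t))
Term 2: ((((\c.((\d.(\e.((d e) e))) (\d.(\e.((d e) e))))) (\f.(\h.(\g.((f g) (h g)))))) ((\b.(\c.b)) u)) ((\f.(\h.(\g.((f g) h)))) t))
Alpha-equivalence: compare structure up to binder renaming.
Result: True

Answer: yes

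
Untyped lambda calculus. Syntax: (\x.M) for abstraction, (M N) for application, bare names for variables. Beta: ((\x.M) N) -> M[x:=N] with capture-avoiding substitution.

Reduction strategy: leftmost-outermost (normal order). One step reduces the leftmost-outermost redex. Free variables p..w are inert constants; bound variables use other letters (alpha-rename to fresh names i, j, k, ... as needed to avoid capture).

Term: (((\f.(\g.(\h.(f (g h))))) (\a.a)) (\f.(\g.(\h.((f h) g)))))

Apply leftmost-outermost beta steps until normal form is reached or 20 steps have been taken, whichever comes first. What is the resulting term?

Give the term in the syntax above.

Answer: (\h.(\g.(\i.((h i) g))))

Derivation:
Step 0: (((\f.(\g.(\h.(f (g h))))) (\a.a)) (\f.(\g.(\h.((f h) g)))))
Step 1: ((\g.(\h.((\a.a) (g h)))) (\f.(\g.(\h.((f h) g)))))
Step 2: (\h.((\a.a) ((\f.(\g.(\h.((f h) g)))) h)))
Step 3: (\h.((\f.(\g.(\h.((f h) g)))) h))
Step 4: (\h.(\g.(\i.((h i) g))))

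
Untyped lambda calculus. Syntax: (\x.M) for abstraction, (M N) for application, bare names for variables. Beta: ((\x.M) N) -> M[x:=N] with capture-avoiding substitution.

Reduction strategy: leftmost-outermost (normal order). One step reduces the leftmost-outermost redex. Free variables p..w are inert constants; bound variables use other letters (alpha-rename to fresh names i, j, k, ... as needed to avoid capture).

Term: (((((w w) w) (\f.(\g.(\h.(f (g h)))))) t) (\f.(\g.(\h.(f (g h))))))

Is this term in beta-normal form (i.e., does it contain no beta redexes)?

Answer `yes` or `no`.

Answer: yes

Derivation:
Term: (((((w w) w) (\f.(\g.(\h.(f (g h)))))) t) (\f.(\g.(\h.(f (g h))))))
No beta redexes found.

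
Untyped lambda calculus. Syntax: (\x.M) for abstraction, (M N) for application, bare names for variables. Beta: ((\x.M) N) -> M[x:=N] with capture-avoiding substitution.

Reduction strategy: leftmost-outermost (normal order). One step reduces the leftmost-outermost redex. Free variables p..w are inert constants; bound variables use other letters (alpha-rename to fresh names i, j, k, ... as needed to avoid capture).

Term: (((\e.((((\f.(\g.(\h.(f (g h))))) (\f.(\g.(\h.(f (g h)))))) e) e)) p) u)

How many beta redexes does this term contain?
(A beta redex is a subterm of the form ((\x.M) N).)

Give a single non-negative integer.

Term: (((\e.((((\f.(\g.(\h.(f (g h))))) (\f.(\g.(\h.(f (g h)))))) e) e)) p) u)
  Redex: ((\e.((((\f.(\g.(\h.(f (g h))))) (\f.(\g.(\h.(f (g h)))))) e) e)) p)
  Redex: ((\f.(\g.(\h.(f (g h))))) (\f.(\g.(\h.(f (g h))))))
Total redexes: 2

Answer: 2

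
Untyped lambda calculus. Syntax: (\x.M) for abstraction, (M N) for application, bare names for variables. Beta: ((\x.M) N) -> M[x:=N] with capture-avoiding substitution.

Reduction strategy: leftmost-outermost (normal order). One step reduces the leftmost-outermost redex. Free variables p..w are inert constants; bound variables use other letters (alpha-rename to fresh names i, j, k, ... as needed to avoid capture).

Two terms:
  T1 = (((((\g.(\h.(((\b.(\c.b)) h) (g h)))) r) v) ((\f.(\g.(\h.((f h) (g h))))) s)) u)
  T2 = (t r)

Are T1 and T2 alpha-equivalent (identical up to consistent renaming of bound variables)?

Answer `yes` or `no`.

Term 1: (((((\g.(\h.(((\b.(\c.b)) h) (g h)))) r) v) ((\f.(\g.(\h.((f h) (g h))))) s)) u)
Term 2: (t r)
Alpha-equivalence: compare structure up to binder renaming.
Result: False

Answer: no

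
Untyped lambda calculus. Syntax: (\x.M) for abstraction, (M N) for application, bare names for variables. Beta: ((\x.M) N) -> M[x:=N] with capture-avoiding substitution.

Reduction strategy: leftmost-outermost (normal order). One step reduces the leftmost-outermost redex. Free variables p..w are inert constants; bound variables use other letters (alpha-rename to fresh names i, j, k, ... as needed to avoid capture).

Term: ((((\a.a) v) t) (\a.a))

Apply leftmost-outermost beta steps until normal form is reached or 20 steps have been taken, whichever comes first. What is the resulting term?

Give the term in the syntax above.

Step 0: ((((\a.a) v) t) (\a.a))
Step 1: ((v t) (\a.a))

Answer: ((v t) (\a.a))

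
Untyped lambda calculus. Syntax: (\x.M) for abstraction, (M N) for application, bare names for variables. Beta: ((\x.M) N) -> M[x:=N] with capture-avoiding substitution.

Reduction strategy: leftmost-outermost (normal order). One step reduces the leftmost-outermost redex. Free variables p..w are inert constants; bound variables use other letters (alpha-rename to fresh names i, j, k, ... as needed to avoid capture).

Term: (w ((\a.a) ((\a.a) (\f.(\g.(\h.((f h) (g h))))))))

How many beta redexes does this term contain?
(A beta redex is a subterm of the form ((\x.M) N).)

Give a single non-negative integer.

Term: (w ((\a.a) ((\a.a) (\f.(\g.(\h.((f h) (g h))))))))
  Redex: ((\a.a) ((\a.a) (\f.(\g.(\h.((f h) (g h)))))))
  Redex: ((\a.a) (\f.(\g.(\h.((f h) (g h))))))
Total redexes: 2

Answer: 2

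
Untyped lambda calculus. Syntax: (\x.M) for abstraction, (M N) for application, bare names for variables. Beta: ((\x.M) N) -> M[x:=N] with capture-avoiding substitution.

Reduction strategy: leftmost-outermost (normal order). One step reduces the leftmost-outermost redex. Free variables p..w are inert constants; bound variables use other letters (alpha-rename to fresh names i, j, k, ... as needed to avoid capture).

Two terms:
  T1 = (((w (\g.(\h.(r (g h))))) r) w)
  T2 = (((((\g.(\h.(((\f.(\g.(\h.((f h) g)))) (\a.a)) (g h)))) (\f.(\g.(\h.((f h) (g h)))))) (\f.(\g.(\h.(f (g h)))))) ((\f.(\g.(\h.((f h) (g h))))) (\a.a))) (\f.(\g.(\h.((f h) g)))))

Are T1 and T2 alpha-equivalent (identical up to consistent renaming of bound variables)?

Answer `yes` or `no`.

Term 1: (((w (\g.(\h.(r (g h))))) r) w)
Term 2: (((((\g.(\h.(((\f.(\g.(\h.((f h) g)))) (\a.a)) (g h)))) (\f.(\g.(\h.((f h) (g h)))))) (\f.(\g.(\h.(f (g h)))))) ((\f.(\g.(\h.((f h) (g h))))) (\a.a))) (\f.(\g.(\h.((f h) g)))))
Alpha-equivalence: compare structure up to binder renaming.
Result: False

Answer: no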